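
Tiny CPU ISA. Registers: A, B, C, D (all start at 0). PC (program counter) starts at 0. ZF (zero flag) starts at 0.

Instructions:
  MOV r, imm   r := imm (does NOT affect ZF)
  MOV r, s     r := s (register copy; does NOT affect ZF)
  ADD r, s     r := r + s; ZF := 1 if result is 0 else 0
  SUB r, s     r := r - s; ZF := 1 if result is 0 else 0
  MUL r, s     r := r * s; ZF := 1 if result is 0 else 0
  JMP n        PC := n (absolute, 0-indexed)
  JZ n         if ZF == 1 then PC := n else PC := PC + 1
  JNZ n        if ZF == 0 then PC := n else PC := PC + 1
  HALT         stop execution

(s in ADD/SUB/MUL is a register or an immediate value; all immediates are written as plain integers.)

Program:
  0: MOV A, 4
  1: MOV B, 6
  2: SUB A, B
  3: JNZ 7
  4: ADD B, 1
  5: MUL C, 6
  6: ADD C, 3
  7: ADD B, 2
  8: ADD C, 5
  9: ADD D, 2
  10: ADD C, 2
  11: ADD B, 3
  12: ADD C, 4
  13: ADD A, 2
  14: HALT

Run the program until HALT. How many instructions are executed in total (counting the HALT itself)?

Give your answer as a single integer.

Step 1: PC=0 exec 'MOV A, 4'. After: A=4 B=0 C=0 D=0 ZF=0 PC=1
Step 2: PC=1 exec 'MOV B, 6'. After: A=4 B=6 C=0 D=0 ZF=0 PC=2
Step 3: PC=2 exec 'SUB A, B'. After: A=-2 B=6 C=0 D=0 ZF=0 PC=3
Step 4: PC=3 exec 'JNZ 7'. After: A=-2 B=6 C=0 D=0 ZF=0 PC=7
Step 5: PC=7 exec 'ADD B, 2'. After: A=-2 B=8 C=0 D=0 ZF=0 PC=8
Step 6: PC=8 exec 'ADD C, 5'. After: A=-2 B=8 C=5 D=0 ZF=0 PC=9
Step 7: PC=9 exec 'ADD D, 2'. After: A=-2 B=8 C=5 D=2 ZF=0 PC=10
Step 8: PC=10 exec 'ADD C, 2'. After: A=-2 B=8 C=7 D=2 ZF=0 PC=11
Step 9: PC=11 exec 'ADD B, 3'. After: A=-2 B=11 C=7 D=2 ZF=0 PC=12
Step 10: PC=12 exec 'ADD C, 4'. After: A=-2 B=11 C=11 D=2 ZF=0 PC=13
Step 11: PC=13 exec 'ADD A, 2'. After: A=0 B=11 C=11 D=2 ZF=1 PC=14
Step 12: PC=14 exec 'HALT'. After: A=0 B=11 C=11 D=2 ZF=1 PC=14 HALTED
Total instructions executed: 12

Answer: 12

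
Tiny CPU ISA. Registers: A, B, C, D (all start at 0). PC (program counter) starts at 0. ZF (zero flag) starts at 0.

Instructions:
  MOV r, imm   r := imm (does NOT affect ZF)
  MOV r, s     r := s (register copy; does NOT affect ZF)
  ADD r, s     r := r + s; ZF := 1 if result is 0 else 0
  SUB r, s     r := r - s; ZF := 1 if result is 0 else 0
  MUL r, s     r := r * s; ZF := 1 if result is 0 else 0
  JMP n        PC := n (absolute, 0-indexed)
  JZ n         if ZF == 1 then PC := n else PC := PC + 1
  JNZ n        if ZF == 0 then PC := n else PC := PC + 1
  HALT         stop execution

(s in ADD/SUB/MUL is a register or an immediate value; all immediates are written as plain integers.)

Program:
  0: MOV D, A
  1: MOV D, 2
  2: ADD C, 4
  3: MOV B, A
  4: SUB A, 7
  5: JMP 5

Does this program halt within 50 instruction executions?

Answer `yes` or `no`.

Step 1: PC=0 exec 'MOV D, A'. After: A=0 B=0 C=0 D=0 ZF=0 PC=1
Step 2: PC=1 exec 'MOV D, 2'. After: A=0 B=0 C=0 D=2 ZF=0 PC=2
Step 3: PC=2 exec 'ADD C, 4'. After: A=0 B=0 C=4 D=2 ZF=0 PC=3
Step 4: PC=3 exec 'MOV B, A'. After: A=0 B=0 C=4 D=2 ZF=0 PC=4
Step 5: PC=4 exec 'SUB A, 7'. After: A=-7 B=0 C=4 D=2 ZF=0 PC=5
Step 6: PC=5 exec 'JMP 5'. After: A=-7 B=0 C=4 D=2 ZF=0 PC=5
State after step 6 equals state after step 5: the program is in a cycle of length 1 and will never halt.

Answer: no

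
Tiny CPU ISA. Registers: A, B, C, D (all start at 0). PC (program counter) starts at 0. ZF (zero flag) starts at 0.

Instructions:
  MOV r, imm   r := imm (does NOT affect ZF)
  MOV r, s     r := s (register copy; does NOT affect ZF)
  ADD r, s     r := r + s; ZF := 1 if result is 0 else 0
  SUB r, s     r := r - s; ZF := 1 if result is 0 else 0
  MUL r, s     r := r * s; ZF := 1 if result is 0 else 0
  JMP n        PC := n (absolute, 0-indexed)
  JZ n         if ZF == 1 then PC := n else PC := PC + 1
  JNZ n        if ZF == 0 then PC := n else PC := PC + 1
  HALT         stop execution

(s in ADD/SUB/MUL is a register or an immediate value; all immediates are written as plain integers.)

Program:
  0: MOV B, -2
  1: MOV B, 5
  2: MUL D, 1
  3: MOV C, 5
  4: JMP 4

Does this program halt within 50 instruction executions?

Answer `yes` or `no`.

Answer: no

Derivation:
Step 1: PC=0 exec 'MOV B, -2'. After: A=0 B=-2 C=0 D=0 ZF=0 PC=1
Step 2: PC=1 exec 'MOV B, 5'. After: A=0 B=5 C=0 D=0 ZF=0 PC=2
Step 3: PC=2 exec 'MUL D, 1'. After: A=0 B=5 C=0 D=0 ZF=1 PC=3
Step 4: PC=3 exec 'MOV C, 5'. After: A=0 B=5 C=5 D=0 ZF=1 PC=4
Step 5: PC=4 exec 'JMP 4'. After: A=0 B=5 C=5 D=0 ZF=1 PC=4
State after step 5 equals state after step 4: the program is in a cycle of length 1 and will never halt.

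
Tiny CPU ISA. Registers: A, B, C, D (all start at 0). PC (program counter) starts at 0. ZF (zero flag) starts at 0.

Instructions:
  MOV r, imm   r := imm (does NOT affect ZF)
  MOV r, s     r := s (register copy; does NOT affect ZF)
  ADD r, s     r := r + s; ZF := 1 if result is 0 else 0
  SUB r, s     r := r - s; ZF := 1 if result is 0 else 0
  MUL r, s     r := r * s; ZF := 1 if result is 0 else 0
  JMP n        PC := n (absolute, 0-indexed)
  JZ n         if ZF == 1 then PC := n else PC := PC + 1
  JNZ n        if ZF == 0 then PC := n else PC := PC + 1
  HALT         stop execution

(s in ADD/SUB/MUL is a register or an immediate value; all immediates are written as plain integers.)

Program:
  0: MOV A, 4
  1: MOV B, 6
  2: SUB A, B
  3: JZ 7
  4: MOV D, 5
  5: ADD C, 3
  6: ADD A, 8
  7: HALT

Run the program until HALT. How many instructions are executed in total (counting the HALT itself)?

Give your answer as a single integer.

Step 1: PC=0 exec 'MOV A, 4'. After: A=4 B=0 C=0 D=0 ZF=0 PC=1
Step 2: PC=1 exec 'MOV B, 6'. After: A=4 B=6 C=0 D=0 ZF=0 PC=2
Step 3: PC=2 exec 'SUB A, B'. After: A=-2 B=6 C=0 D=0 ZF=0 PC=3
Step 4: PC=3 exec 'JZ 7'. After: A=-2 B=6 C=0 D=0 ZF=0 PC=4
Step 5: PC=4 exec 'MOV D, 5'. After: A=-2 B=6 C=0 D=5 ZF=0 PC=5
Step 6: PC=5 exec 'ADD C, 3'. After: A=-2 B=6 C=3 D=5 ZF=0 PC=6
Step 7: PC=6 exec 'ADD A, 8'. After: A=6 B=6 C=3 D=5 ZF=0 PC=7
Step 8: PC=7 exec 'HALT'. After: A=6 B=6 C=3 D=5 ZF=0 PC=7 HALTED
Total instructions executed: 8

Answer: 8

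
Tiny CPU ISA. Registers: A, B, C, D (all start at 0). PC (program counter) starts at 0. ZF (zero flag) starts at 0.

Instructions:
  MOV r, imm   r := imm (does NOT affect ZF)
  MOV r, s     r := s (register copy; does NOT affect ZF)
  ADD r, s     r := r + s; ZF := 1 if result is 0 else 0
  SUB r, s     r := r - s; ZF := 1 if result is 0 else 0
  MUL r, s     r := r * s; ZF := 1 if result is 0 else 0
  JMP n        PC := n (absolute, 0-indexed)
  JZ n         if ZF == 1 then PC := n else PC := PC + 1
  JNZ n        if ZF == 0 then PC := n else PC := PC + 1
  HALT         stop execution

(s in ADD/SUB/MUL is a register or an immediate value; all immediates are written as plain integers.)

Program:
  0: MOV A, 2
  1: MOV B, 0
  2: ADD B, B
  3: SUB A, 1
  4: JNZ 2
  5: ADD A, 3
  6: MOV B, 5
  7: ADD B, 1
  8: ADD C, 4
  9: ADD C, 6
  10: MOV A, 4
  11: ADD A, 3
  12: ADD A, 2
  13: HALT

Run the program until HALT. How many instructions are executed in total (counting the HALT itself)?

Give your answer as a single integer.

Answer: 17

Derivation:
Step 1: PC=0 exec 'MOV A, 2'. After: A=2 B=0 C=0 D=0 ZF=0 PC=1
Step 2: PC=1 exec 'MOV B, 0'. After: A=2 B=0 C=0 D=0 ZF=0 PC=2
Step 3: PC=2 exec 'ADD B, B'. After: A=2 B=0 C=0 D=0 ZF=1 PC=3
Step 4: PC=3 exec 'SUB A, 1'. After: A=1 B=0 C=0 D=0 ZF=0 PC=4
Step 5: PC=4 exec 'JNZ 2'. After: A=1 B=0 C=0 D=0 ZF=0 PC=2
Step 6: PC=2 exec 'ADD B, B'. After: A=1 B=0 C=0 D=0 ZF=1 PC=3
Step 7: PC=3 exec 'SUB A, 1'. After: A=0 B=0 C=0 D=0 ZF=1 PC=4
Step 8: PC=4 exec 'JNZ 2'. After: A=0 B=0 C=0 D=0 ZF=1 PC=5
Step 9: PC=5 exec 'ADD A, 3'. After: A=3 B=0 C=0 D=0 ZF=0 PC=6
Step 10: PC=6 exec 'MOV B, 5'. After: A=3 B=5 C=0 D=0 ZF=0 PC=7
Step 11: PC=7 exec 'ADD B, 1'. After: A=3 B=6 C=0 D=0 ZF=0 PC=8
Step 12: PC=8 exec 'ADD C, 4'. After: A=3 B=6 C=4 D=0 ZF=0 PC=9
Step 13: PC=9 exec 'ADD C, 6'. After: A=3 B=6 C=10 D=0 ZF=0 PC=10
Step 14: PC=10 exec 'MOV A, 4'. After: A=4 B=6 C=10 D=0 ZF=0 PC=11
Step 15: PC=11 exec 'ADD A, 3'. After: A=7 B=6 C=10 D=0 ZF=0 PC=12
Step 16: PC=12 exec 'ADD A, 2'. After: A=9 B=6 C=10 D=0 ZF=0 PC=13
Step 17: PC=13 exec 'HALT'. After: A=9 B=6 C=10 D=0 ZF=0 PC=13 HALTED
Total instructions executed: 17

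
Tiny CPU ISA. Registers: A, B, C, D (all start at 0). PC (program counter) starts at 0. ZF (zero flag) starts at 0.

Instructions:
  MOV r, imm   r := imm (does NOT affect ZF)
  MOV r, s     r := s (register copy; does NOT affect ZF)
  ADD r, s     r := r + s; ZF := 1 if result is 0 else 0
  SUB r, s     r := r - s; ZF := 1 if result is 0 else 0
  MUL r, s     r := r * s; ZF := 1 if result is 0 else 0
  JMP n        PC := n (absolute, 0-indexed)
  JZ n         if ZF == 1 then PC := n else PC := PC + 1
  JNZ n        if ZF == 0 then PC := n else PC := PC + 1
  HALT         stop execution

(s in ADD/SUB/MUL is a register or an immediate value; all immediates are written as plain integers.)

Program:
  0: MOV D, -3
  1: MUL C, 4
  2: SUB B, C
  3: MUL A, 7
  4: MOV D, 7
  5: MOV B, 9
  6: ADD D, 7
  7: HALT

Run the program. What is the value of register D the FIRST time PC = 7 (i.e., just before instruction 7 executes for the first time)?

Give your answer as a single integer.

Step 1: PC=0 exec 'MOV D, -3'. After: A=0 B=0 C=0 D=-3 ZF=0 PC=1
Step 2: PC=1 exec 'MUL C, 4'. After: A=0 B=0 C=0 D=-3 ZF=1 PC=2
Step 3: PC=2 exec 'SUB B, C'. After: A=0 B=0 C=0 D=-3 ZF=1 PC=3
Step 4: PC=3 exec 'MUL A, 7'. After: A=0 B=0 C=0 D=-3 ZF=1 PC=4
Step 5: PC=4 exec 'MOV D, 7'. After: A=0 B=0 C=0 D=7 ZF=1 PC=5
Step 6: PC=5 exec 'MOV B, 9'. After: A=0 B=9 C=0 D=7 ZF=1 PC=6
Step 7: PC=6 exec 'ADD D, 7'. After: A=0 B=9 C=0 D=14 ZF=0 PC=7
First time PC=7: D=14

14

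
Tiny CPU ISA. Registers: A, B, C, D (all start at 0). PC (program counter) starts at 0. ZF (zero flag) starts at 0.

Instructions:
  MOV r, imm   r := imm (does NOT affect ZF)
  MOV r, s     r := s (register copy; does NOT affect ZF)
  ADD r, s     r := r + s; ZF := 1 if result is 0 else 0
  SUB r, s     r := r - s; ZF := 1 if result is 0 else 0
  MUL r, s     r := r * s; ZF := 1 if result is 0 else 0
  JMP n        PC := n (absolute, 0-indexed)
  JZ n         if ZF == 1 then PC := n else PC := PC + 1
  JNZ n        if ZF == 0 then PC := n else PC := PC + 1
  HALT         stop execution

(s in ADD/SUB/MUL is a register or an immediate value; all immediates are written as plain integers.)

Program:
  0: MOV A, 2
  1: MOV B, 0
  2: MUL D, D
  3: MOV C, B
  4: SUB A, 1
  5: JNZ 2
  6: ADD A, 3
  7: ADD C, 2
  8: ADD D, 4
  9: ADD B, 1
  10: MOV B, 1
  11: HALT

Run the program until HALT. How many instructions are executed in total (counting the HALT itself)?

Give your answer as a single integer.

Step 1: PC=0 exec 'MOV A, 2'. After: A=2 B=0 C=0 D=0 ZF=0 PC=1
Step 2: PC=1 exec 'MOV B, 0'. After: A=2 B=0 C=0 D=0 ZF=0 PC=2
Step 3: PC=2 exec 'MUL D, D'. After: A=2 B=0 C=0 D=0 ZF=1 PC=3
Step 4: PC=3 exec 'MOV C, B'. After: A=2 B=0 C=0 D=0 ZF=1 PC=4
Step 5: PC=4 exec 'SUB A, 1'. After: A=1 B=0 C=0 D=0 ZF=0 PC=5
Step 6: PC=5 exec 'JNZ 2'. After: A=1 B=0 C=0 D=0 ZF=0 PC=2
Step 7: PC=2 exec 'MUL D, D'. After: A=1 B=0 C=0 D=0 ZF=1 PC=3
Step 8: PC=3 exec 'MOV C, B'. After: A=1 B=0 C=0 D=0 ZF=1 PC=4
Step 9: PC=4 exec 'SUB A, 1'. After: A=0 B=0 C=0 D=0 ZF=1 PC=5
Step 10: PC=5 exec 'JNZ 2'. After: A=0 B=0 C=0 D=0 ZF=1 PC=6
Step 11: PC=6 exec 'ADD A, 3'. After: A=3 B=0 C=0 D=0 ZF=0 PC=7
Step 12: PC=7 exec 'ADD C, 2'. After: A=3 B=0 C=2 D=0 ZF=0 PC=8
Step 13: PC=8 exec 'ADD D, 4'. After: A=3 B=0 C=2 D=4 ZF=0 PC=9
Step 14: PC=9 exec 'ADD B, 1'. After: A=3 B=1 C=2 D=4 ZF=0 PC=10
Step 15: PC=10 exec 'MOV B, 1'. After: A=3 B=1 C=2 D=4 ZF=0 PC=11
Step 16: PC=11 exec 'HALT'. After: A=3 B=1 C=2 D=4 ZF=0 PC=11 HALTED
Total instructions executed: 16

Answer: 16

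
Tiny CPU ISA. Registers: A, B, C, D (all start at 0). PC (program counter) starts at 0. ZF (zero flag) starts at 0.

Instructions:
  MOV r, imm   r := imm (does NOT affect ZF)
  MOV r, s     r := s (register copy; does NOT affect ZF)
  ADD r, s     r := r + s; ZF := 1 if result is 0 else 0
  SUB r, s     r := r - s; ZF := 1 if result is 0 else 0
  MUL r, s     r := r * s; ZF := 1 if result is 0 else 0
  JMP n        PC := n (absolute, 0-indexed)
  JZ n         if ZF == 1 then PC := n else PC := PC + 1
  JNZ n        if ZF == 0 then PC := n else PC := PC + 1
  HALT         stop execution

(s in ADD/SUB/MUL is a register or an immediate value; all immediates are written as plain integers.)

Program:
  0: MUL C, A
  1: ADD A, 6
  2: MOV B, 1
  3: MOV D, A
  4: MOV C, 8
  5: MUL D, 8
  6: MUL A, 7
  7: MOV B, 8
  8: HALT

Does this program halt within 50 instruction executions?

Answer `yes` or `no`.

Step 1: PC=0 exec 'MUL C, A'. After: A=0 B=0 C=0 D=0 ZF=1 PC=1
Step 2: PC=1 exec 'ADD A, 6'. After: A=6 B=0 C=0 D=0 ZF=0 PC=2
Step 3: PC=2 exec 'MOV B, 1'. After: A=6 B=1 C=0 D=0 ZF=0 PC=3
Step 4: PC=3 exec 'MOV D, A'. After: A=6 B=1 C=0 D=6 ZF=0 PC=4
Step 5: PC=4 exec 'MOV C, 8'. After: A=6 B=1 C=8 D=6 ZF=0 PC=5
Step 6: PC=5 exec 'MUL D, 8'. After: A=6 B=1 C=8 D=48 ZF=0 PC=6
Step 7: PC=6 exec 'MUL A, 7'. After: A=42 B=1 C=8 D=48 ZF=0 PC=7
Step 8: PC=7 exec 'MOV B, 8'. After: A=42 B=8 C=8 D=48 ZF=0 PC=8
Step 9: PC=8 exec 'HALT'. After: A=42 B=8 C=8 D=48 ZF=0 PC=8 HALTED

Answer: yes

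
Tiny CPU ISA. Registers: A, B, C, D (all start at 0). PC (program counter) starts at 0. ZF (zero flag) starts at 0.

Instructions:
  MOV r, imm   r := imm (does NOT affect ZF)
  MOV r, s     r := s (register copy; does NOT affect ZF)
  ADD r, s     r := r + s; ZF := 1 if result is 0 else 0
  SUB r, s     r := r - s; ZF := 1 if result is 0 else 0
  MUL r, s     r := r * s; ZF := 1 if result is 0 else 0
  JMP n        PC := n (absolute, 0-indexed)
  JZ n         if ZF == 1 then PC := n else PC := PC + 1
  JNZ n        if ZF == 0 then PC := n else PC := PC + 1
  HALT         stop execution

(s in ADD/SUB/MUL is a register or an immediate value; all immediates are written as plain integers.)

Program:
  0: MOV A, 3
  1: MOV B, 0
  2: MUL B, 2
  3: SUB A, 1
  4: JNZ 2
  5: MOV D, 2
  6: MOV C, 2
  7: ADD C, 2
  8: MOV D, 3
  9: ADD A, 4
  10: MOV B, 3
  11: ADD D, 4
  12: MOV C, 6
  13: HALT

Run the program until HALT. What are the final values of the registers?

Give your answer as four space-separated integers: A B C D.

Step 1: PC=0 exec 'MOV A, 3'. After: A=3 B=0 C=0 D=0 ZF=0 PC=1
Step 2: PC=1 exec 'MOV B, 0'. After: A=3 B=0 C=0 D=0 ZF=0 PC=2
Step 3: PC=2 exec 'MUL B, 2'. After: A=3 B=0 C=0 D=0 ZF=1 PC=3
Step 4: PC=3 exec 'SUB A, 1'. After: A=2 B=0 C=0 D=0 ZF=0 PC=4
Step 5: PC=4 exec 'JNZ 2'. After: A=2 B=0 C=0 D=0 ZF=0 PC=2
Step 6: PC=2 exec 'MUL B, 2'. After: A=2 B=0 C=0 D=0 ZF=1 PC=3
Step 7: PC=3 exec 'SUB A, 1'. After: A=1 B=0 C=0 D=0 ZF=0 PC=4
Step 8: PC=4 exec 'JNZ 2'. After: A=1 B=0 C=0 D=0 ZF=0 PC=2
Step 9: PC=2 exec 'MUL B, 2'. After: A=1 B=0 C=0 D=0 ZF=1 PC=3
Step 10: PC=3 exec 'SUB A, 1'. After: A=0 B=0 C=0 D=0 ZF=1 PC=4
Step 11: PC=4 exec 'JNZ 2'. After: A=0 B=0 C=0 D=0 ZF=1 PC=5
Step 12: PC=5 exec 'MOV D, 2'. After: A=0 B=0 C=0 D=2 ZF=1 PC=6
Step 13: PC=6 exec 'MOV C, 2'. After: A=0 B=0 C=2 D=2 ZF=1 PC=7
Step 14: PC=7 exec 'ADD C, 2'. After: A=0 B=0 C=4 D=2 ZF=0 PC=8
Step 15: PC=8 exec 'MOV D, 3'. After: A=0 B=0 C=4 D=3 ZF=0 PC=9
Step 16: PC=9 exec 'ADD A, 4'. After: A=4 B=0 C=4 D=3 ZF=0 PC=10
Step 17: PC=10 exec 'MOV B, 3'. After: A=4 B=3 C=4 D=3 ZF=0 PC=11
Step 18: PC=11 exec 'ADD D, 4'. After: A=4 B=3 C=4 D=7 ZF=0 PC=12
Step 19: PC=12 exec 'MOV C, 6'. After: A=4 B=3 C=6 D=7 ZF=0 PC=13
Step 20: PC=13 exec 'HALT'. After: A=4 B=3 C=6 D=7 ZF=0 PC=13 HALTED

Answer: 4 3 6 7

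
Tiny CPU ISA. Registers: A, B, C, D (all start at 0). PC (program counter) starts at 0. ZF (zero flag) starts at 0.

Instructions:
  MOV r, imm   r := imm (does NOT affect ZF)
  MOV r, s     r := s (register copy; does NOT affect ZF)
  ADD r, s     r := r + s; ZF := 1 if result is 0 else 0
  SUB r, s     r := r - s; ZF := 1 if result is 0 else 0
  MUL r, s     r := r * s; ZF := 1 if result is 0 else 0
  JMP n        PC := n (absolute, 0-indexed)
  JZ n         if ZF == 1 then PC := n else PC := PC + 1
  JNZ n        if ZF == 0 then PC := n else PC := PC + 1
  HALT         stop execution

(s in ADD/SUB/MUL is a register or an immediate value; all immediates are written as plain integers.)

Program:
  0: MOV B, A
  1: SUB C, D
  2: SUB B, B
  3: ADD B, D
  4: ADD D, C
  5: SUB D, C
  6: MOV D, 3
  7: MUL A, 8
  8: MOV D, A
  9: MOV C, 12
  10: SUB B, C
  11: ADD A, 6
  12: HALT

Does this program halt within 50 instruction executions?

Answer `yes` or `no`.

Answer: yes

Derivation:
Step 1: PC=0 exec 'MOV B, A'. After: A=0 B=0 C=0 D=0 ZF=0 PC=1
Step 2: PC=1 exec 'SUB C, D'. After: A=0 B=0 C=0 D=0 ZF=1 PC=2
Step 3: PC=2 exec 'SUB B, B'. After: A=0 B=0 C=0 D=0 ZF=1 PC=3
Step 4: PC=3 exec 'ADD B, D'. After: A=0 B=0 C=0 D=0 ZF=1 PC=4
Step 5: PC=4 exec 'ADD D, C'. After: A=0 B=0 C=0 D=0 ZF=1 PC=5
Step 6: PC=5 exec 'SUB D, C'. After: A=0 B=0 C=0 D=0 ZF=1 PC=6
Step 7: PC=6 exec 'MOV D, 3'. After: A=0 B=0 C=0 D=3 ZF=1 PC=7
Step 8: PC=7 exec 'MUL A, 8'. After: A=0 B=0 C=0 D=3 ZF=1 PC=8
Step 9: PC=8 exec 'MOV D, A'. After: A=0 B=0 C=0 D=0 ZF=1 PC=9
Step 10: PC=9 exec 'MOV C, 12'. After: A=0 B=0 C=12 D=0 ZF=1 PC=10
Step 11: PC=10 exec 'SUB B, C'. After: A=0 B=-12 C=12 D=0 ZF=0 PC=11
Step 12: PC=11 exec 'ADD A, 6'. After: A=6 B=-12 C=12 D=0 ZF=0 PC=12
Step 13: PC=12 exec 'HALT'. After: A=6 B=-12 C=12 D=0 ZF=0 PC=12 HALTED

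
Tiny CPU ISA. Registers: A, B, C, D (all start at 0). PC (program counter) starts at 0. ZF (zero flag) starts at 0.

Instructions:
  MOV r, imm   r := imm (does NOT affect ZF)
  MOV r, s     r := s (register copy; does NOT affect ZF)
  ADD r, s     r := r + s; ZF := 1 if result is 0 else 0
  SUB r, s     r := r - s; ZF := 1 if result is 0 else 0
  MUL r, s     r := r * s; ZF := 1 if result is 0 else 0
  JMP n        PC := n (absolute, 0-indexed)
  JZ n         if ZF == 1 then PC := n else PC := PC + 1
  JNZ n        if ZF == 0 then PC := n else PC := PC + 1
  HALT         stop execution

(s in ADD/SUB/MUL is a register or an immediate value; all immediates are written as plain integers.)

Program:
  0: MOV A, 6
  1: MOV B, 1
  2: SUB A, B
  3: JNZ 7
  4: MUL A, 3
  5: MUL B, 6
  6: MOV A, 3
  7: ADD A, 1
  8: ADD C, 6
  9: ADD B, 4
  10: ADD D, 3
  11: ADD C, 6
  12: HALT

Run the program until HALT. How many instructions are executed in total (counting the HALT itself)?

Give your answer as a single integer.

Step 1: PC=0 exec 'MOV A, 6'. After: A=6 B=0 C=0 D=0 ZF=0 PC=1
Step 2: PC=1 exec 'MOV B, 1'. After: A=6 B=1 C=0 D=0 ZF=0 PC=2
Step 3: PC=2 exec 'SUB A, B'. After: A=5 B=1 C=0 D=0 ZF=0 PC=3
Step 4: PC=3 exec 'JNZ 7'. After: A=5 B=1 C=0 D=0 ZF=0 PC=7
Step 5: PC=7 exec 'ADD A, 1'. After: A=6 B=1 C=0 D=0 ZF=0 PC=8
Step 6: PC=8 exec 'ADD C, 6'. After: A=6 B=1 C=6 D=0 ZF=0 PC=9
Step 7: PC=9 exec 'ADD B, 4'. After: A=6 B=5 C=6 D=0 ZF=0 PC=10
Step 8: PC=10 exec 'ADD D, 3'. After: A=6 B=5 C=6 D=3 ZF=0 PC=11
Step 9: PC=11 exec 'ADD C, 6'. After: A=6 B=5 C=12 D=3 ZF=0 PC=12
Step 10: PC=12 exec 'HALT'. After: A=6 B=5 C=12 D=3 ZF=0 PC=12 HALTED
Total instructions executed: 10

Answer: 10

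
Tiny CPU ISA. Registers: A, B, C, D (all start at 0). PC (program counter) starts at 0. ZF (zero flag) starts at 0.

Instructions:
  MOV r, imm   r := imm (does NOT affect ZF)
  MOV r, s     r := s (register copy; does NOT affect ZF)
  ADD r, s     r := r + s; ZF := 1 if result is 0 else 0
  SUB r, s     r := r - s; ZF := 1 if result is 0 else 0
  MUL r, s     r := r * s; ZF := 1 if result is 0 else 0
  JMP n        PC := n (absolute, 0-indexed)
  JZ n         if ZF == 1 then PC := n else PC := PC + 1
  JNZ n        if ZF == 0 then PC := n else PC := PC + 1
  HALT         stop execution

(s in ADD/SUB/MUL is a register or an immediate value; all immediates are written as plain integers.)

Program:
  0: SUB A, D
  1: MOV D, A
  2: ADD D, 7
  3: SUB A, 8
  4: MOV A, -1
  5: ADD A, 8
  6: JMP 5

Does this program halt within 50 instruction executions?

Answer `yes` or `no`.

Step 1: PC=0 exec 'SUB A, D'. After: A=0 B=0 C=0 D=0 ZF=1 PC=1
Step 2: PC=1 exec 'MOV D, A'. After: A=0 B=0 C=0 D=0 ZF=1 PC=2
Step 3: PC=2 exec 'ADD D, 7'. After: A=0 B=0 C=0 D=7 ZF=0 PC=3
Step 4: PC=3 exec 'SUB A, 8'. After: A=-8 B=0 C=0 D=7 ZF=0 PC=4
Step 5: PC=4 exec 'MOV A, -1'. After: A=-1 B=0 C=0 D=7 ZF=0 PC=5
Step 6: PC=5 exec 'ADD A, 8'. After: A=7 B=0 C=0 D=7 ZF=0 PC=6
Step 7: PC=6 exec 'JMP 5'. After: A=7 B=0 C=0 D=7 ZF=0 PC=5
Step 8: PC=5 exec 'ADD A, 8'. After: A=15 B=0 C=0 D=7 ZF=0 PC=6
Step 9: PC=6 exec 'JMP 5'. After: A=15 B=0 C=0 D=7 ZF=0 PC=5
Step 10: PC=5 exec 'ADD A, 8'. After: A=23 B=0 C=0 D=7 ZF=0 PC=6
Step 11: PC=6 exec 'JMP 5'. After: A=23 B=0 C=0 D=7 ZF=0 PC=5
Step 12: PC=5 exec 'ADD A, 8'. After: A=31 B=0 C=0 D=7 ZF=0 PC=6
Step 13: PC=6 exec 'JMP 5'. After: A=31 B=0 C=0 D=7 ZF=0 PC=5
Step 14: PC=5 exec 'ADD A, 8'. After: A=39 B=0 C=0 D=7 ZF=0 PC=6
Step 15: PC=6 exec 'JMP 5'. After: A=39 B=0 C=0 D=7 ZF=0 PC=5
After 50 steps: not halted. PC revisits the same instructions with no path to HALT; will never halt.

Answer: no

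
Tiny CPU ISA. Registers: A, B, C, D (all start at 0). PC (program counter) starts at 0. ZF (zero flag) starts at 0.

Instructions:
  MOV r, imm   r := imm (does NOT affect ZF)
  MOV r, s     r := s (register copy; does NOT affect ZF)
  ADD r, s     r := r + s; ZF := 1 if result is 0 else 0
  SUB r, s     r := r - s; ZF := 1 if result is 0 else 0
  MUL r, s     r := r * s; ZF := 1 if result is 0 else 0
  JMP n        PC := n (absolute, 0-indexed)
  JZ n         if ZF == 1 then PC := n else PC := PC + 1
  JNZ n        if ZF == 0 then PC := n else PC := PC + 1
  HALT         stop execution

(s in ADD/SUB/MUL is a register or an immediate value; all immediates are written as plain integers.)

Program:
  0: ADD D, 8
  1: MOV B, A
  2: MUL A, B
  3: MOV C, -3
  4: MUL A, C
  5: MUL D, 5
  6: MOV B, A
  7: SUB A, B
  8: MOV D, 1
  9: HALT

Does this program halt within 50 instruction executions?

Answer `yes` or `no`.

Step 1: PC=0 exec 'ADD D, 8'. After: A=0 B=0 C=0 D=8 ZF=0 PC=1
Step 2: PC=1 exec 'MOV B, A'. After: A=0 B=0 C=0 D=8 ZF=0 PC=2
Step 3: PC=2 exec 'MUL A, B'. After: A=0 B=0 C=0 D=8 ZF=1 PC=3
Step 4: PC=3 exec 'MOV C, -3'. After: A=0 B=0 C=-3 D=8 ZF=1 PC=4
Step 5: PC=4 exec 'MUL A, C'. After: A=0 B=0 C=-3 D=8 ZF=1 PC=5
Step 6: PC=5 exec 'MUL D, 5'. After: A=0 B=0 C=-3 D=40 ZF=0 PC=6
Step 7: PC=6 exec 'MOV B, A'. After: A=0 B=0 C=-3 D=40 ZF=0 PC=7
Step 8: PC=7 exec 'SUB A, B'. After: A=0 B=0 C=-3 D=40 ZF=1 PC=8
Step 9: PC=8 exec 'MOV D, 1'. After: A=0 B=0 C=-3 D=1 ZF=1 PC=9
Step 10: PC=9 exec 'HALT'. After: A=0 B=0 C=-3 D=1 ZF=1 PC=9 HALTED

Answer: yes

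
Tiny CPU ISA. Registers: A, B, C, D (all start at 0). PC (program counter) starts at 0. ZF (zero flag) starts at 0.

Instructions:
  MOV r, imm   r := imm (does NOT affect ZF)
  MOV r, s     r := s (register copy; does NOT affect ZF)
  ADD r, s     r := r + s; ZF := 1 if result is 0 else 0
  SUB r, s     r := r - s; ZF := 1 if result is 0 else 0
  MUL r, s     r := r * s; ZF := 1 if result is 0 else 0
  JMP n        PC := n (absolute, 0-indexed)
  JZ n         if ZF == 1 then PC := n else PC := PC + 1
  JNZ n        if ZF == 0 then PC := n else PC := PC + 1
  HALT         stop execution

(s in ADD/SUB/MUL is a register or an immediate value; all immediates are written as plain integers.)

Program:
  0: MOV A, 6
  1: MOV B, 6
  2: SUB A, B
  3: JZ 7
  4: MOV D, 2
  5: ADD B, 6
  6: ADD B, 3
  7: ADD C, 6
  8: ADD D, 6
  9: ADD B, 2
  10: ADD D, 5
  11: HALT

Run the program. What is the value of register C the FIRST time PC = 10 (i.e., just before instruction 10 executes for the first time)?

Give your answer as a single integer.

Step 1: PC=0 exec 'MOV A, 6'. After: A=6 B=0 C=0 D=0 ZF=0 PC=1
Step 2: PC=1 exec 'MOV B, 6'. After: A=6 B=6 C=0 D=0 ZF=0 PC=2
Step 3: PC=2 exec 'SUB A, B'. After: A=0 B=6 C=0 D=0 ZF=1 PC=3
Step 4: PC=3 exec 'JZ 7'. After: A=0 B=6 C=0 D=0 ZF=1 PC=7
Step 5: PC=7 exec 'ADD C, 6'. After: A=0 B=6 C=6 D=0 ZF=0 PC=8
Step 6: PC=8 exec 'ADD D, 6'. After: A=0 B=6 C=6 D=6 ZF=0 PC=9
Step 7: PC=9 exec 'ADD B, 2'. After: A=0 B=8 C=6 D=6 ZF=0 PC=10
First time PC=10: C=6

6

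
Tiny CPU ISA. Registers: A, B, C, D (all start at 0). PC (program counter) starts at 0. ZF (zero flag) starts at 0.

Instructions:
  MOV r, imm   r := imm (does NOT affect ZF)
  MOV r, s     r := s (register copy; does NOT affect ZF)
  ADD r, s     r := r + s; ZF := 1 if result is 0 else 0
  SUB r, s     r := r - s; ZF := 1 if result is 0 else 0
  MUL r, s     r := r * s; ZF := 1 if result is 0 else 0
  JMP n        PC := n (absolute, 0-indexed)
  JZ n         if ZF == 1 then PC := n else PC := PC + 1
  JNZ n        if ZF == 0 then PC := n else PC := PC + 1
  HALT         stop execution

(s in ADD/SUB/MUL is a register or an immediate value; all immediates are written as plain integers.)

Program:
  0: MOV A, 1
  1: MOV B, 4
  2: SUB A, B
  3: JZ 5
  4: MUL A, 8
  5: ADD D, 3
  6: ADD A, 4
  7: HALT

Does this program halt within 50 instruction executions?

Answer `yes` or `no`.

Answer: yes

Derivation:
Step 1: PC=0 exec 'MOV A, 1'. After: A=1 B=0 C=0 D=0 ZF=0 PC=1
Step 2: PC=1 exec 'MOV B, 4'. After: A=1 B=4 C=0 D=0 ZF=0 PC=2
Step 3: PC=2 exec 'SUB A, B'. After: A=-3 B=4 C=0 D=0 ZF=0 PC=3
Step 4: PC=3 exec 'JZ 5'. After: A=-3 B=4 C=0 D=0 ZF=0 PC=4
Step 5: PC=4 exec 'MUL A, 8'. After: A=-24 B=4 C=0 D=0 ZF=0 PC=5
Step 6: PC=5 exec 'ADD D, 3'. After: A=-24 B=4 C=0 D=3 ZF=0 PC=6
Step 7: PC=6 exec 'ADD A, 4'. After: A=-20 B=4 C=0 D=3 ZF=0 PC=7
Step 8: PC=7 exec 'HALT'. After: A=-20 B=4 C=0 D=3 ZF=0 PC=7 HALTED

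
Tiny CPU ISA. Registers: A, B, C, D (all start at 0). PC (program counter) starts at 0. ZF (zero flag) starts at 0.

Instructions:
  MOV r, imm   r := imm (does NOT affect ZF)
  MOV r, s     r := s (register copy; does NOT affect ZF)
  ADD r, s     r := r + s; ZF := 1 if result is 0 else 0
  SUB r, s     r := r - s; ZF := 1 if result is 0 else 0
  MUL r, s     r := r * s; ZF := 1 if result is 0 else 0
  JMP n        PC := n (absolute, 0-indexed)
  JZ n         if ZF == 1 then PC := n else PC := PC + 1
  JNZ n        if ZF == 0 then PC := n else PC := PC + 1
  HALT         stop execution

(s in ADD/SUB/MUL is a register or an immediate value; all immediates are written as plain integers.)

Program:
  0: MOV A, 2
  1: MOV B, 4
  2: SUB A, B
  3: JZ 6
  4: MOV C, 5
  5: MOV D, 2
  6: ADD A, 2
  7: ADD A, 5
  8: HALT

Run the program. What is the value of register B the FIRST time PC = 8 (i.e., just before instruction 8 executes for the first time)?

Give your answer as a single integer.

Step 1: PC=0 exec 'MOV A, 2'. After: A=2 B=0 C=0 D=0 ZF=0 PC=1
Step 2: PC=1 exec 'MOV B, 4'. After: A=2 B=4 C=0 D=0 ZF=0 PC=2
Step 3: PC=2 exec 'SUB A, B'. After: A=-2 B=4 C=0 D=0 ZF=0 PC=3
Step 4: PC=3 exec 'JZ 6'. After: A=-2 B=4 C=0 D=0 ZF=0 PC=4
Step 5: PC=4 exec 'MOV C, 5'. After: A=-2 B=4 C=5 D=0 ZF=0 PC=5
Step 6: PC=5 exec 'MOV D, 2'. After: A=-2 B=4 C=5 D=2 ZF=0 PC=6
Step 7: PC=6 exec 'ADD A, 2'. After: A=0 B=4 C=5 D=2 ZF=1 PC=7
Step 8: PC=7 exec 'ADD A, 5'. After: A=5 B=4 C=5 D=2 ZF=0 PC=8
First time PC=8: B=4

4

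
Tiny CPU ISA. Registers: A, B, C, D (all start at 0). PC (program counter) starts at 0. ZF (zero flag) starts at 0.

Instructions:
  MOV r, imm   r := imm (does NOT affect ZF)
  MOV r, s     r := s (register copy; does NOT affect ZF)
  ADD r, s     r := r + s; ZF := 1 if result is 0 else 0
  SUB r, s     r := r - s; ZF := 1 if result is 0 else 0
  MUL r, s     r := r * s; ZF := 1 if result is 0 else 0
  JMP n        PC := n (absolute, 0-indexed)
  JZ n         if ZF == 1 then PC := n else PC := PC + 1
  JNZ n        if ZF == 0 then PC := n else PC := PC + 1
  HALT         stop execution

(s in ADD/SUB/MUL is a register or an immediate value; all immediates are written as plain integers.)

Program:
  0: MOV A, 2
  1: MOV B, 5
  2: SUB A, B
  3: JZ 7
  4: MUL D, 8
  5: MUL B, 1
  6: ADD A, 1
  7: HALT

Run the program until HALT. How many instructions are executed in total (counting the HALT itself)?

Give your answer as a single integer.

Step 1: PC=0 exec 'MOV A, 2'. After: A=2 B=0 C=0 D=0 ZF=0 PC=1
Step 2: PC=1 exec 'MOV B, 5'. After: A=2 B=5 C=0 D=0 ZF=0 PC=2
Step 3: PC=2 exec 'SUB A, B'. After: A=-3 B=5 C=0 D=0 ZF=0 PC=3
Step 4: PC=3 exec 'JZ 7'. After: A=-3 B=5 C=0 D=0 ZF=0 PC=4
Step 5: PC=4 exec 'MUL D, 8'. After: A=-3 B=5 C=0 D=0 ZF=1 PC=5
Step 6: PC=5 exec 'MUL B, 1'. After: A=-3 B=5 C=0 D=0 ZF=0 PC=6
Step 7: PC=6 exec 'ADD A, 1'. After: A=-2 B=5 C=0 D=0 ZF=0 PC=7
Step 8: PC=7 exec 'HALT'. After: A=-2 B=5 C=0 D=0 ZF=0 PC=7 HALTED
Total instructions executed: 8

Answer: 8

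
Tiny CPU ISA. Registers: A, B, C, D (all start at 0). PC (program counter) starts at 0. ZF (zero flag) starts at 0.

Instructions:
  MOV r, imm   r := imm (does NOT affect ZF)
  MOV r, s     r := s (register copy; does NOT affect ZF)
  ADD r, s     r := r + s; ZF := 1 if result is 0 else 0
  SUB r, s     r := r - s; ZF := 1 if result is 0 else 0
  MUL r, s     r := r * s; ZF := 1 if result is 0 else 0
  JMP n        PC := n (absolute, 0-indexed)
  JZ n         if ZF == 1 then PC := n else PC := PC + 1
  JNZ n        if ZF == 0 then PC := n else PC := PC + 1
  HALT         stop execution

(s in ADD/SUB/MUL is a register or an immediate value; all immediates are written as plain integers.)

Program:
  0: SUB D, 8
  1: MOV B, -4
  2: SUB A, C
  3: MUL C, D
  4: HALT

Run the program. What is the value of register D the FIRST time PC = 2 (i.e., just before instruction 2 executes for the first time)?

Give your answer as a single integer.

Step 1: PC=0 exec 'SUB D, 8'. After: A=0 B=0 C=0 D=-8 ZF=0 PC=1
Step 2: PC=1 exec 'MOV B, -4'. After: A=0 B=-4 C=0 D=-8 ZF=0 PC=2
First time PC=2: D=-8

-8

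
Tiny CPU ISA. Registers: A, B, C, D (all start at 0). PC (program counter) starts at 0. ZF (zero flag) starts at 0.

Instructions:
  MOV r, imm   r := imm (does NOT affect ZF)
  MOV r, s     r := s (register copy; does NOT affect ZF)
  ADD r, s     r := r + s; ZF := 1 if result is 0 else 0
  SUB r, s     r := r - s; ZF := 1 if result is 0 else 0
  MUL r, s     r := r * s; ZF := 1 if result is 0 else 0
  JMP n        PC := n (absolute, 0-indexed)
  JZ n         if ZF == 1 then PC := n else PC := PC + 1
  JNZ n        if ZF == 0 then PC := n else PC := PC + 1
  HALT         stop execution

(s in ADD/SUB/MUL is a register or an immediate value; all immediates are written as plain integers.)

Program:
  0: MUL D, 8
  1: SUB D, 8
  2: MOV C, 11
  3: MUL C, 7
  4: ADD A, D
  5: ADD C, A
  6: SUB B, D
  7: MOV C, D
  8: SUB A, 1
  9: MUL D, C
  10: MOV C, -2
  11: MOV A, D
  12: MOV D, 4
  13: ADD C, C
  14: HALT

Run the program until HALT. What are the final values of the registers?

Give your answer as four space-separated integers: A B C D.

Step 1: PC=0 exec 'MUL D, 8'. After: A=0 B=0 C=0 D=0 ZF=1 PC=1
Step 2: PC=1 exec 'SUB D, 8'. After: A=0 B=0 C=0 D=-8 ZF=0 PC=2
Step 3: PC=2 exec 'MOV C, 11'. After: A=0 B=0 C=11 D=-8 ZF=0 PC=3
Step 4: PC=3 exec 'MUL C, 7'. After: A=0 B=0 C=77 D=-8 ZF=0 PC=4
Step 5: PC=4 exec 'ADD A, D'. After: A=-8 B=0 C=77 D=-8 ZF=0 PC=5
Step 6: PC=5 exec 'ADD C, A'. After: A=-8 B=0 C=69 D=-8 ZF=0 PC=6
Step 7: PC=6 exec 'SUB B, D'. After: A=-8 B=8 C=69 D=-8 ZF=0 PC=7
Step 8: PC=7 exec 'MOV C, D'. After: A=-8 B=8 C=-8 D=-8 ZF=0 PC=8
Step 9: PC=8 exec 'SUB A, 1'. After: A=-9 B=8 C=-8 D=-8 ZF=0 PC=9
Step 10: PC=9 exec 'MUL D, C'. After: A=-9 B=8 C=-8 D=64 ZF=0 PC=10
Step 11: PC=10 exec 'MOV C, -2'. After: A=-9 B=8 C=-2 D=64 ZF=0 PC=11
Step 12: PC=11 exec 'MOV A, D'. After: A=64 B=8 C=-2 D=64 ZF=0 PC=12
Step 13: PC=12 exec 'MOV D, 4'. After: A=64 B=8 C=-2 D=4 ZF=0 PC=13
Step 14: PC=13 exec 'ADD C, C'. After: A=64 B=8 C=-4 D=4 ZF=0 PC=14
Step 15: PC=14 exec 'HALT'. After: A=64 B=8 C=-4 D=4 ZF=0 PC=14 HALTED

Answer: 64 8 -4 4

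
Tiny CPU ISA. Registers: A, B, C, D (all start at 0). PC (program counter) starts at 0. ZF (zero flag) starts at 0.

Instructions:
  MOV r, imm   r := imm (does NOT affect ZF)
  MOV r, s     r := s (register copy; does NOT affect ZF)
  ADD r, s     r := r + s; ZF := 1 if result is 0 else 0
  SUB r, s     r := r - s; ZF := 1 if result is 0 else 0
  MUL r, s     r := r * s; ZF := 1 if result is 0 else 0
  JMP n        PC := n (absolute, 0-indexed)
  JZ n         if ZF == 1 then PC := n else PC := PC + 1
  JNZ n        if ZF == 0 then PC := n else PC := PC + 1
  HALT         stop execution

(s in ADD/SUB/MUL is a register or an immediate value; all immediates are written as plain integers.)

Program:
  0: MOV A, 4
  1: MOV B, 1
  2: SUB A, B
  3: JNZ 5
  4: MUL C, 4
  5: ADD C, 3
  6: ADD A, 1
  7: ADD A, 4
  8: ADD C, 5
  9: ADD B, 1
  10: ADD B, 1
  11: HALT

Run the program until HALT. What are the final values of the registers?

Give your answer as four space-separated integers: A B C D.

Step 1: PC=0 exec 'MOV A, 4'. After: A=4 B=0 C=0 D=0 ZF=0 PC=1
Step 2: PC=1 exec 'MOV B, 1'. After: A=4 B=1 C=0 D=0 ZF=0 PC=2
Step 3: PC=2 exec 'SUB A, B'. After: A=3 B=1 C=0 D=0 ZF=0 PC=3
Step 4: PC=3 exec 'JNZ 5'. After: A=3 B=1 C=0 D=0 ZF=0 PC=5
Step 5: PC=5 exec 'ADD C, 3'. After: A=3 B=1 C=3 D=0 ZF=0 PC=6
Step 6: PC=6 exec 'ADD A, 1'. After: A=4 B=1 C=3 D=0 ZF=0 PC=7
Step 7: PC=7 exec 'ADD A, 4'. After: A=8 B=1 C=3 D=0 ZF=0 PC=8
Step 8: PC=8 exec 'ADD C, 5'. After: A=8 B=1 C=8 D=0 ZF=0 PC=9
Step 9: PC=9 exec 'ADD B, 1'. After: A=8 B=2 C=8 D=0 ZF=0 PC=10
Step 10: PC=10 exec 'ADD B, 1'. After: A=8 B=3 C=8 D=0 ZF=0 PC=11
Step 11: PC=11 exec 'HALT'. After: A=8 B=3 C=8 D=0 ZF=0 PC=11 HALTED

Answer: 8 3 8 0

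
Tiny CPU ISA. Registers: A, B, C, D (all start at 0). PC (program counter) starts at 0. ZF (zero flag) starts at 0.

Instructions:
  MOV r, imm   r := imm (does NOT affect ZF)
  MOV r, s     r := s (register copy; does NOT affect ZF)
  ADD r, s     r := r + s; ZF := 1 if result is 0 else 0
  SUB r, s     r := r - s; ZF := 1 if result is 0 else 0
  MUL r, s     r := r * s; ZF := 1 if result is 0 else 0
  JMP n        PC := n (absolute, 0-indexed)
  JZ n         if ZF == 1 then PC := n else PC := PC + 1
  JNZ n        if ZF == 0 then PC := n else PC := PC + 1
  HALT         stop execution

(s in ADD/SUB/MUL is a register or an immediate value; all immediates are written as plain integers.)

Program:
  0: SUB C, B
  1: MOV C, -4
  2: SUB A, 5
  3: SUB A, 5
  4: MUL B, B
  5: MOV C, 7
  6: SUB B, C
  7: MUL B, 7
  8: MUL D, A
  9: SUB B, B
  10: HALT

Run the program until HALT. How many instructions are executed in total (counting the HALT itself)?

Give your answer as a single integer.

Step 1: PC=0 exec 'SUB C, B'. After: A=0 B=0 C=0 D=0 ZF=1 PC=1
Step 2: PC=1 exec 'MOV C, -4'. After: A=0 B=0 C=-4 D=0 ZF=1 PC=2
Step 3: PC=2 exec 'SUB A, 5'. After: A=-5 B=0 C=-4 D=0 ZF=0 PC=3
Step 4: PC=3 exec 'SUB A, 5'. After: A=-10 B=0 C=-4 D=0 ZF=0 PC=4
Step 5: PC=4 exec 'MUL B, B'. After: A=-10 B=0 C=-4 D=0 ZF=1 PC=5
Step 6: PC=5 exec 'MOV C, 7'. After: A=-10 B=0 C=7 D=0 ZF=1 PC=6
Step 7: PC=6 exec 'SUB B, C'. After: A=-10 B=-7 C=7 D=0 ZF=0 PC=7
Step 8: PC=7 exec 'MUL B, 7'. After: A=-10 B=-49 C=7 D=0 ZF=0 PC=8
Step 9: PC=8 exec 'MUL D, A'. After: A=-10 B=-49 C=7 D=0 ZF=1 PC=9
Step 10: PC=9 exec 'SUB B, B'. After: A=-10 B=0 C=7 D=0 ZF=1 PC=10
Step 11: PC=10 exec 'HALT'. After: A=-10 B=0 C=7 D=0 ZF=1 PC=10 HALTED
Total instructions executed: 11

Answer: 11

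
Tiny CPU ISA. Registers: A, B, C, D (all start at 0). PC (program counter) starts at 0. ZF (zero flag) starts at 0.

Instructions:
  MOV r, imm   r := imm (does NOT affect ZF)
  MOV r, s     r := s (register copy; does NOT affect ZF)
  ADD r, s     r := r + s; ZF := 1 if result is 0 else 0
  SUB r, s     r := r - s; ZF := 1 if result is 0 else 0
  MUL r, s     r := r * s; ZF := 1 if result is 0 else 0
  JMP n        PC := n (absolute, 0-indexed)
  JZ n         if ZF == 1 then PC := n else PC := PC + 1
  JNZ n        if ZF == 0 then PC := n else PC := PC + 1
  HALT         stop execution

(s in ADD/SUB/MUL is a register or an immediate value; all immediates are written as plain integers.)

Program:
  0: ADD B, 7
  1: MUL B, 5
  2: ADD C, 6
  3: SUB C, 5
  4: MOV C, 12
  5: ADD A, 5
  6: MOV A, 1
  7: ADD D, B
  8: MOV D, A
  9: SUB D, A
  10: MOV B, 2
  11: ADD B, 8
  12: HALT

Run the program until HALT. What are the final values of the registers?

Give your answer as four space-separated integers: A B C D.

Answer: 1 10 12 0

Derivation:
Step 1: PC=0 exec 'ADD B, 7'. After: A=0 B=7 C=0 D=0 ZF=0 PC=1
Step 2: PC=1 exec 'MUL B, 5'. After: A=0 B=35 C=0 D=0 ZF=0 PC=2
Step 3: PC=2 exec 'ADD C, 6'. After: A=0 B=35 C=6 D=0 ZF=0 PC=3
Step 4: PC=3 exec 'SUB C, 5'. After: A=0 B=35 C=1 D=0 ZF=0 PC=4
Step 5: PC=4 exec 'MOV C, 12'. After: A=0 B=35 C=12 D=0 ZF=0 PC=5
Step 6: PC=5 exec 'ADD A, 5'. After: A=5 B=35 C=12 D=0 ZF=0 PC=6
Step 7: PC=6 exec 'MOV A, 1'. After: A=1 B=35 C=12 D=0 ZF=0 PC=7
Step 8: PC=7 exec 'ADD D, B'. After: A=1 B=35 C=12 D=35 ZF=0 PC=8
Step 9: PC=8 exec 'MOV D, A'. After: A=1 B=35 C=12 D=1 ZF=0 PC=9
Step 10: PC=9 exec 'SUB D, A'. After: A=1 B=35 C=12 D=0 ZF=1 PC=10
Step 11: PC=10 exec 'MOV B, 2'. After: A=1 B=2 C=12 D=0 ZF=1 PC=11
Step 12: PC=11 exec 'ADD B, 8'. After: A=1 B=10 C=12 D=0 ZF=0 PC=12
Step 13: PC=12 exec 'HALT'. After: A=1 B=10 C=12 D=0 ZF=0 PC=12 HALTED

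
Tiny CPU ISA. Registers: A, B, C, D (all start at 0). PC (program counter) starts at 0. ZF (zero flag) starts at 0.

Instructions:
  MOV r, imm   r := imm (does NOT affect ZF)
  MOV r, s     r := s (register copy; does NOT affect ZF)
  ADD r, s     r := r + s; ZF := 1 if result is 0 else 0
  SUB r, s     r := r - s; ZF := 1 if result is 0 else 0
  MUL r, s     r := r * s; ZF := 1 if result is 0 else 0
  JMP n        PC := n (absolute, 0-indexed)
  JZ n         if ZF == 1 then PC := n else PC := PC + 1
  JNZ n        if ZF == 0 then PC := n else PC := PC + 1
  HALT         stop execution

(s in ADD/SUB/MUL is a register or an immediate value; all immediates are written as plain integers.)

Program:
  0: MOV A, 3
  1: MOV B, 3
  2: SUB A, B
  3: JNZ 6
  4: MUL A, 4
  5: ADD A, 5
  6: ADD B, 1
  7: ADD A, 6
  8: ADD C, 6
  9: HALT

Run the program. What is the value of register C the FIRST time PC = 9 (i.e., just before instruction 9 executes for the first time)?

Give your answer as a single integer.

Step 1: PC=0 exec 'MOV A, 3'. After: A=3 B=0 C=0 D=0 ZF=0 PC=1
Step 2: PC=1 exec 'MOV B, 3'. After: A=3 B=3 C=0 D=0 ZF=0 PC=2
Step 3: PC=2 exec 'SUB A, B'. After: A=0 B=3 C=0 D=0 ZF=1 PC=3
Step 4: PC=3 exec 'JNZ 6'. After: A=0 B=3 C=0 D=0 ZF=1 PC=4
Step 5: PC=4 exec 'MUL A, 4'. After: A=0 B=3 C=0 D=0 ZF=1 PC=5
Step 6: PC=5 exec 'ADD A, 5'. After: A=5 B=3 C=0 D=0 ZF=0 PC=6
Step 7: PC=6 exec 'ADD B, 1'. After: A=5 B=4 C=0 D=0 ZF=0 PC=7
Step 8: PC=7 exec 'ADD A, 6'. After: A=11 B=4 C=0 D=0 ZF=0 PC=8
Step 9: PC=8 exec 'ADD C, 6'. After: A=11 B=4 C=6 D=0 ZF=0 PC=9
First time PC=9: C=6

6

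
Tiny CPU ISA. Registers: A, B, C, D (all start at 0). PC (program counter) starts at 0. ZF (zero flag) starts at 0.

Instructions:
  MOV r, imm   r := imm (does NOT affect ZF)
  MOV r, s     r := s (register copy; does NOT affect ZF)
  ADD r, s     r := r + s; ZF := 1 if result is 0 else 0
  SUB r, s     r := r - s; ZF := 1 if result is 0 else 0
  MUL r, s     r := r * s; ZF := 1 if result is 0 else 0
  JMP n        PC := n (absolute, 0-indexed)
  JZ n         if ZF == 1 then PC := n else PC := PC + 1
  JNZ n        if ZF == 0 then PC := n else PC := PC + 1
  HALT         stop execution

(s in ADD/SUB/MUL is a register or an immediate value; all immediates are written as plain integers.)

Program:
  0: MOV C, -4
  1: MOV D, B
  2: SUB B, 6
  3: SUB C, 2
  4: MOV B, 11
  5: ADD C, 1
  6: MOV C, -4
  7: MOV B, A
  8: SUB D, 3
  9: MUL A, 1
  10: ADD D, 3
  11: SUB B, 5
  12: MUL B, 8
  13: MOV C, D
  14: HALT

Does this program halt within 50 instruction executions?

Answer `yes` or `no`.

Answer: yes

Derivation:
Step 1: PC=0 exec 'MOV C, -4'. After: A=0 B=0 C=-4 D=0 ZF=0 PC=1
Step 2: PC=1 exec 'MOV D, B'. After: A=0 B=0 C=-4 D=0 ZF=0 PC=2
Step 3: PC=2 exec 'SUB B, 6'. After: A=0 B=-6 C=-4 D=0 ZF=0 PC=3
Step 4: PC=3 exec 'SUB C, 2'. After: A=0 B=-6 C=-6 D=0 ZF=0 PC=4
Step 5: PC=4 exec 'MOV B, 11'. After: A=0 B=11 C=-6 D=0 ZF=0 PC=5
Step 6: PC=5 exec 'ADD C, 1'. After: A=0 B=11 C=-5 D=0 ZF=0 PC=6
Step 7: PC=6 exec 'MOV C, -4'. After: A=0 B=11 C=-4 D=0 ZF=0 PC=7
Step 8: PC=7 exec 'MOV B, A'. After: A=0 B=0 C=-4 D=0 ZF=0 PC=8
Step 9: PC=8 exec 'SUB D, 3'. After: A=0 B=0 C=-4 D=-3 ZF=0 PC=9
Step 10: PC=9 exec 'MUL A, 1'. After: A=0 B=0 C=-4 D=-3 ZF=1 PC=10
Step 11: PC=10 exec 'ADD D, 3'. After: A=0 B=0 C=-4 D=0 ZF=1 PC=11
Step 12: PC=11 exec 'SUB B, 5'. After: A=0 B=-5 C=-4 D=0 ZF=0 PC=12
Step 13: PC=12 exec 'MUL B, 8'. After: A=0 B=-40 C=-4 D=0 ZF=0 PC=13
Step 14: PC=13 exec 'MOV C, D'. After: A=0 B=-40 C=0 D=0 ZF=0 PC=14
Step 15: PC=14 exec 'HALT'. After: A=0 B=-40 C=0 D=0 ZF=0 PC=14 HALTED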